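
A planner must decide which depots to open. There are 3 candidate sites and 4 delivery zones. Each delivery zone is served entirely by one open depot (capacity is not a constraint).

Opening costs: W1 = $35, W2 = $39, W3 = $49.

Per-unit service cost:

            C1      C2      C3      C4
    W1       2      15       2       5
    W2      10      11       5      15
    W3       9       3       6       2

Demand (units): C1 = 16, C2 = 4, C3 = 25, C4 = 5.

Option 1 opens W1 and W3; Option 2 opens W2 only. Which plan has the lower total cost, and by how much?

Option 1: {W1, W3}: C1→W1 2·16=32, C2→W3 3·4=12, C3→W1 2·25=50, C4→W3 2·5=10. Service 104; fixed 84; total 188.
Option 2: {W2}: C1→W2 10·16=160, C2→W2 11·4=44, C3→W2 5·25=125, C4→W2 15·5=75. Service 404; fixed 39; total 443.
Difference: |188 − 443| = 255.

Option 1 is cheaper by 255.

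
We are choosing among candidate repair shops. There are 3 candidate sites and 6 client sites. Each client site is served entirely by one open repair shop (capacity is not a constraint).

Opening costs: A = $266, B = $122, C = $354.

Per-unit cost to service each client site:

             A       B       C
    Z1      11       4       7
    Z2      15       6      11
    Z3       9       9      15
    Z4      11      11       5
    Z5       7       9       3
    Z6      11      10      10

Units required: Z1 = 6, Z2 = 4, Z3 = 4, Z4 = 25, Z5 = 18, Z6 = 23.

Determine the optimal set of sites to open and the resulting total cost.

Open B only; minimum total cost 873.

For any fixed open set, each client site goes to its cheapest open site; total = fixed + service.
{B}: Z1→B 4·6=24, Z2→B 6·4=24, Z3→B 9·4=36, Z4→B 11·25=275, Z5→B 9·18=162, Z6→B 10·23=230. Service 751; fixed 122; total 873.
{C}: Z1→C 7·6=42, Z2→C 11·4=44, Z3→C 15·4=60, Z4→C 5·25=125, Z5→C 3·18=54, Z6→C 10·23=230. Service 555; fixed 354; total 909.
{B, C}: service 493 + fixed 476 = 969
{A, B, C}: Z1→B 4·6=24, Z2→B 6·4=24, Z3→A 9·4=36, Z4→C 5·25=125, Z5→C 3·18=54, Z6→B 10·23=230. Service 493; fixed 742; total 1235.
No other subset beats 873.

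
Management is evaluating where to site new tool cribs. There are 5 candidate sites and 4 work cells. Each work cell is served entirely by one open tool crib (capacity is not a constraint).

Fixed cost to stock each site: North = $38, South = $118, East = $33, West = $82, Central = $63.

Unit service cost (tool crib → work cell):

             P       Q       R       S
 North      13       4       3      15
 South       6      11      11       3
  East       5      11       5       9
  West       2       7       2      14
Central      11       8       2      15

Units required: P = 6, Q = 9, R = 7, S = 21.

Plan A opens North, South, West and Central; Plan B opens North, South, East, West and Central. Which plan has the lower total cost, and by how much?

Plan A: {North, South, West, Central}: P→West 2·6=12, Q→North 4·9=36, R→West 2·7=14, S→South 3·21=63. Service 125; fixed 301; total 426.
Plan B: {North, South, East, West, Central}: P→West 2·6=12, Q→North 4·9=36, R→West 2·7=14, S→South 3·21=63. Service 125; fixed 334; total 459.
Difference: |426 − 459| = 33.

Plan A is cheaper by 33.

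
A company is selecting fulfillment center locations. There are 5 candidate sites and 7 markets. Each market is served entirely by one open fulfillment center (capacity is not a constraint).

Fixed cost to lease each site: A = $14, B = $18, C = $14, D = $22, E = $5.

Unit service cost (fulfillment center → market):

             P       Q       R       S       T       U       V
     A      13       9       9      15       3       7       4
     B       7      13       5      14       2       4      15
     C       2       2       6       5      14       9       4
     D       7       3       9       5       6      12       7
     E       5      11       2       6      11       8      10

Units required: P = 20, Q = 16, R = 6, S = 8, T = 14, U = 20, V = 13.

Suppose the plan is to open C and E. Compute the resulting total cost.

Each market is assigned to its cheapest site among the open ones.
{C, E}: P→C 2·20=40, Q→C 2·16=32, R→E 2·6=12, S→C 5·8=40, T→E 11·14=154, U→E 8·20=160, V→C 4·13=52. Service 490; fixed 19; total 509.

Total cost: 509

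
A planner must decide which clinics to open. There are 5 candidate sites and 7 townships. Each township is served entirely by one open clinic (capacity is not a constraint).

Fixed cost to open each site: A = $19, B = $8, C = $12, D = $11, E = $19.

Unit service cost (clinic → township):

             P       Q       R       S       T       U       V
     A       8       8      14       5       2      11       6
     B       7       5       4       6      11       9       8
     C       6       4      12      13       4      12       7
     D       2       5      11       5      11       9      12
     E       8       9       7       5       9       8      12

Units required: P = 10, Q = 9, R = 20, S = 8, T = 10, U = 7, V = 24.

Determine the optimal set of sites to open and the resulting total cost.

For any fixed open set, each township goes to its cheapest open site; total = fixed + service.
{A, B, D}: P→D 2·10=20, Q→B 5·9=45, R→B 4·20=80, S→A 5·8=40, T→A 2·10=20, U→B 9·7=63, V→A 6·24=144. Service 412; fixed 38; total 450.
{A, B, C, D}: P→D 2·10=20, Q→C 4·9=36, R→B 4·20=80, S→A 5·8=40, T→A 2·10=20, U→B 9·7=63, V→A 6·24=144. Service 403; fixed 50; total 453.
{A, B, D, E}: service 405 + fixed 57 = 462
{A, B, C, D, E}: service 396 + fixed 69 = 465
No other subset beats 450.

Open A, B and D; minimum total cost 450.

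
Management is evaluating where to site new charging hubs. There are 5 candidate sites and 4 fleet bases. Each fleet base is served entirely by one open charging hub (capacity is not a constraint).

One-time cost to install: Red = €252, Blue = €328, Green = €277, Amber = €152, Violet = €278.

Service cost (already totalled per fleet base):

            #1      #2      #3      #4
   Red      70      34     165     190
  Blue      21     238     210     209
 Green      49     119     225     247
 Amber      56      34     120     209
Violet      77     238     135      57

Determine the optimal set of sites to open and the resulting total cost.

For any fixed open set, each fleet base goes to its cheapest open site; total = fixed + service.
{Amber}: #1→Amber 56, #2→Amber 34, #3→Amber 120, #4→Amber 209. Service 419; fixed 152; total 571.
{Amber, Violet}: #1→Amber 56, #2→Amber 34, #3→Amber 120, #4→Violet 57. Service 267; fixed 430; total 697.
{Red}: service 459 + fixed 252 = 711
{Red, Blue, Green, Amber, Violet}: service 232 + fixed 1287 = 1519
No other subset beats 571.

Open Amber only; minimum total cost 571.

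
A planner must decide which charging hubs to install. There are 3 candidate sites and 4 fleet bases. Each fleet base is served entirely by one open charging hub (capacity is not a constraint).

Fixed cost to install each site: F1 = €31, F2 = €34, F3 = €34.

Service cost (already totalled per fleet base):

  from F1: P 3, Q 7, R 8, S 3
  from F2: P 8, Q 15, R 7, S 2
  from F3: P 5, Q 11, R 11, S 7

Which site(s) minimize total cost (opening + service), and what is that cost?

For any fixed open set, each fleet base goes to its cheapest open site; total = fixed + service.
{F1}: P→F1 3, Q→F1 7, R→F1 8, S→F1 3. Service 21; fixed 31; total 52.
{F2}: P→F2 8, Q→F2 15, R→F2 7, S→F2 2. Service 32; fixed 34; total 66.
{F3}: service 34 + fixed 34 = 68
{F1, F2, F3}: service 19 + fixed 99 = 118
No other subset beats 52.

Open F1 only; minimum total cost 52.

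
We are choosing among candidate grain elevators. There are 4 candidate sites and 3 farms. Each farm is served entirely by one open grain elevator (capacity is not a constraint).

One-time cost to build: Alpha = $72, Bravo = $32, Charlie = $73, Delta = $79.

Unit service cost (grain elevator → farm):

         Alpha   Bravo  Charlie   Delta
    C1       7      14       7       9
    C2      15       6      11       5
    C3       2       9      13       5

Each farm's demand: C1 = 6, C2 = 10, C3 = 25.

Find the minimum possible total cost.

For any fixed open set, each farm goes to its cheapest open site; total = fixed + service.
{Alpha, Bravo}: C1→Alpha 7·6=42, C2→Bravo 6·10=60, C3→Alpha 2·25=50. Service 152; fixed 104; total 256.
{Alpha, Delta}: C1→Alpha 7·6=42, C2→Delta 5·10=50, C3→Alpha 2·25=50. Service 142; fixed 151; total 293.
{Delta}: service 229 + fixed 79 = 308
{Alpha, Bravo, Charlie, Delta}: C1→Alpha 7·6=42, C2→Delta 5·10=50, C3→Alpha 2·25=50. Service 142; fixed 256; total 398.
(All 15 nonempty subsets were checked; Alpha and Bravo is lowest.)

Minimum total cost: 256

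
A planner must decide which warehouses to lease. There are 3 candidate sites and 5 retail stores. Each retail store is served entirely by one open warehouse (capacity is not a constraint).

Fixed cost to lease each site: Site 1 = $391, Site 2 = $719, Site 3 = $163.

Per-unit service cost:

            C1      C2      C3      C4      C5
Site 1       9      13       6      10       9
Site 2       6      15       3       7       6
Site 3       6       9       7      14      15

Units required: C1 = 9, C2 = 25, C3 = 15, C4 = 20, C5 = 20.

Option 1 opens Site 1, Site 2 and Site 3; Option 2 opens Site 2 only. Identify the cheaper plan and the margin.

Option 1: {Site 1, Site 2, Site 3}: C1→Site 2 6·9=54, C2→Site 3 9·25=225, C3→Site 2 3·15=45, C4→Site 2 7·20=140, C5→Site 2 6·20=120. Service 584; fixed 1273; total 1857.
Option 2: {Site 2}: C1→Site 2 6·9=54, C2→Site 2 15·25=375, C3→Site 2 3·15=45, C4→Site 2 7·20=140, C5→Site 2 6·20=120. Service 734; fixed 719; total 1453.
Difference: |1857 − 1453| = 404.

Option 2 is cheaper by 404.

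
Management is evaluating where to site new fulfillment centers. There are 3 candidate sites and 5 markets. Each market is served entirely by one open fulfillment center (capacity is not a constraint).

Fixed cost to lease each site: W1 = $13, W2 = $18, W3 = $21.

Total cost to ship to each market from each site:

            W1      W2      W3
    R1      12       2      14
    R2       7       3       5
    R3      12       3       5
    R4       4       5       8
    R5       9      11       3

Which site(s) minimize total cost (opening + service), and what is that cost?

Open W2 only; minimum total cost 42.

For any fixed open set, each market goes to its cheapest open site; total = fixed + service.
{W2}: R1→W2 2, R2→W2 3, R3→W2 3, R4→W2 5, R5→W2 11. Service 24; fixed 18; total 42.
{W1, W2}: R1→W2 2, R2→W2 3, R3→W2 3, R4→W1 4, R5→W1 9. Service 21; fixed 31; total 52.
{W2, W3}: R1→W2 2, R2→W2 3, R3→W2 3, R4→W2 5, R5→W3 3. Service 16; fixed 39; total 55.
{W1, W2, W3}: R1→W2 2, R2→W2 3, R3→W2 3, R4→W1 4, R5→W3 3. Service 15; fixed 52; total 67.
No other subset beats 42.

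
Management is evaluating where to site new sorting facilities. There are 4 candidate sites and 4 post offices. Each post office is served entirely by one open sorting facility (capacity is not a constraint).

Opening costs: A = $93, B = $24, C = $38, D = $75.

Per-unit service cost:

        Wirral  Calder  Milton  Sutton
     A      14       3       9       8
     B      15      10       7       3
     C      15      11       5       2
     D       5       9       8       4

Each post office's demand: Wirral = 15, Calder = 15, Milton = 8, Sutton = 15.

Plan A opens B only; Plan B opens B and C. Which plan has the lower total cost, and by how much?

Plan A is cheaper by 7.

Plan A: {B}: Wirral→B 15·15=225, Calder→B 10·15=150, Milton→B 7·8=56, Sutton→B 3·15=45. Service 476; fixed 24; total 500.
Plan B: {B, C}: Wirral→B 15·15=225, Calder→B 10·15=150, Milton→C 5·8=40, Sutton→C 2·15=30. Service 445; fixed 62; total 507.
Difference: |500 − 507| = 7.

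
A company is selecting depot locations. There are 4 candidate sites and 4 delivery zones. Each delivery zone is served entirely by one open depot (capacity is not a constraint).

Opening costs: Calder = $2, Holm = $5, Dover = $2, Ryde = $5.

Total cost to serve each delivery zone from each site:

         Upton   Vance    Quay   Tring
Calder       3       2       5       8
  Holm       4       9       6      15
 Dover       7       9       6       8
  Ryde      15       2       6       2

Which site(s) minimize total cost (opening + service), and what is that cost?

Open Calder and Ryde; minimum total cost 19.

For any fixed open set, each delivery zone goes to its cheapest open site; total = fixed + service.
{Calder, Ryde}: Upton→Calder 3, Vance→Calder 2, Quay→Calder 5, Tring→Ryde 2. Service 12; fixed 7; total 19.
{Calder}: Upton→Calder 3, Vance→Calder 2, Quay→Calder 5, Tring→Calder 8. Service 18; fixed 2; total 20.
{Calder, Dover, Ryde}: Upton→Calder 3, Vance→Calder 2, Quay→Calder 5, Tring→Ryde 2. Service 12; fixed 9; total 21.
{Calder, Holm, Dover, Ryde}: service 12 + fixed 14 = 26
No other subset beats 19.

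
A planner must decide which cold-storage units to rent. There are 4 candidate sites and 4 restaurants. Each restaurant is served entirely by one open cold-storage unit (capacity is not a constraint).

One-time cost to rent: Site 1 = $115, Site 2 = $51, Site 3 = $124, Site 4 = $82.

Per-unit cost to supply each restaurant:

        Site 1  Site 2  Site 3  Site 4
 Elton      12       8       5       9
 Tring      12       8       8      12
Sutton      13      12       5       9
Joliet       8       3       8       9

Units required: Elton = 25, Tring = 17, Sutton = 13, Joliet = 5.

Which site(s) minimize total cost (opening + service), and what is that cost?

For any fixed open set, each restaurant goes to its cheapest open site; total = fixed + service.
{Site 3}: Elton→Site 3 5·25=125, Tring→Site 3 8·17=136, Sutton→Site 3 5·13=65, Joliet→Site 3 8·5=40. Service 366; fixed 124; total 490.
{Site 2, Site 3}: service 341 + fixed 175 = 516
{Site 2}: service 507 + fixed 51 = 558
{Site 1, Site 2, Site 3, Site 4}: Elton→Site 3 5·25=125, Tring→Site 2 8·17=136, Sutton→Site 3 5·13=65, Joliet→Site 2 3·5=15. Service 341; fixed 372; total 713.
(All 15 nonempty subsets were checked; Site 3 only is lowest.)

Open Site 3 only; minimum total cost 490.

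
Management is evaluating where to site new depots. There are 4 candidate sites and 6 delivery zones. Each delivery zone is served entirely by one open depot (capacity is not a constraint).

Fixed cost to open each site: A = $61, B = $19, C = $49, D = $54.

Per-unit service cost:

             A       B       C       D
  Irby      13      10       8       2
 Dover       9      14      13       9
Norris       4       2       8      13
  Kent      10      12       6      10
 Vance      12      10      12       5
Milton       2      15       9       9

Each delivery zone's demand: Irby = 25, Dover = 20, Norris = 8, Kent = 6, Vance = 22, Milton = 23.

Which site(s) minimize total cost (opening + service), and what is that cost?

For any fixed open set, each delivery zone goes to its cheapest open site; total = fixed + service.
{A, D}: Irby→D 2·25=50, Dover→A 9·20=180, Norris→A 4·8=32, Kent→A 10·6=60, Vance→D 5·22=110, Milton→A 2·23=46. Service 478; fixed 115; total 593.
{A, B, D}: Irby→D 2·25=50, Dover→A 9·20=180, Norris→B 2·8=16, Kent→A 10·6=60, Vance→D 5·22=110, Milton→A 2·23=46. Service 462; fixed 134; total 596.
{A, C, D}: Irby→D 2·25=50, Dover→A 9·20=180, Norris→A 4·8=32, Kent→C 6·6=36, Vance→D 5·22=110, Milton→A 2·23=46. Service 454; fixed 164; total 618.
{A, B, C, D}: service 438 + fixed 183 = 621
No other subset beats 593.

Open A and D; minimum total cost 593.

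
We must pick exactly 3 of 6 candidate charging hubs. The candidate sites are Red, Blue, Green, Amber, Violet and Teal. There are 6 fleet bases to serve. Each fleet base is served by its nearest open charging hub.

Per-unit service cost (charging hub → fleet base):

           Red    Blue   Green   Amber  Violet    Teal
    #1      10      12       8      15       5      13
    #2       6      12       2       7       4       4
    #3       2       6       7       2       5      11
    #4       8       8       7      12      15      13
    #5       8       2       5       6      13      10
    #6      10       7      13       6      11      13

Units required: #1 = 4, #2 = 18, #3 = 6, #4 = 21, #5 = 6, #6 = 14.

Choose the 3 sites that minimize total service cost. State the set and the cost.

Choose Blue, Green and Amber; total service cost 323.

With exactly 3 open, each fleet base uses its cheapest among the chosen.
{Blue, Green, Amber}: #1→Green 8·4=32, #2→Green 2·18=36, #3→Amber 2·6=12, #4→Green 7·21=147, #5→Blue 2·6=12, #6→Amber 6·14=84. Service cost 323.
{Green, Amber, Violet}: service cost 329
{Red, Blue, Green}: service cost 337
Among all 20 size-3 choices, {Blue, Green, Amber} is lowest.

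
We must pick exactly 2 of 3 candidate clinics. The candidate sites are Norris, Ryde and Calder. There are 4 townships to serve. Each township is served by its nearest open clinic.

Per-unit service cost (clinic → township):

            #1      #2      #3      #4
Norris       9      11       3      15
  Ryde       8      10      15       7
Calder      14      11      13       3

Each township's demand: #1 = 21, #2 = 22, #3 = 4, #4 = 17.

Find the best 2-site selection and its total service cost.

With exactly 2 open, each township uses its cheapest among the chosen.
{Ryde, Calder}: #1→Ryde 8·21=168, #2→Ryde 10·22=220, #3→Calder 13·4=52, #4→Calder 3·17=51. Service cost 491.
{Norris, Calder}: service cost 494
{Norris, Ryde}: service cost 519
Among all 3 size-2 choices, {Ryde, Calder} is lowest.

Choose Ryde and Calder; total service cost 491.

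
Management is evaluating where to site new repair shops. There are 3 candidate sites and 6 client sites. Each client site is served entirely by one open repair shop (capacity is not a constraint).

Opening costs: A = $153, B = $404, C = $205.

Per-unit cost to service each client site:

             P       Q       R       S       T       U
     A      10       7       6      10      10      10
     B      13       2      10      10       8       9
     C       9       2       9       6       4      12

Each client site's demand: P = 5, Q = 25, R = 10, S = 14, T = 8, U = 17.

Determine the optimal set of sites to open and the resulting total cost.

Open C only; minimum total cost 710.

For any fixed open set, each client site goes to its cheapest open site; total = fixed + service.
{C}: P→C 9·5=45, Q→C 2·25=50, R→C 9·10=90, S→C 6·14=84, T→C 4·8=32, U→C 12·17=204. Service 505; fixed 205; total 710.
{A, C}: service 441 + fixed 358 = 799
{A}: P→A 10·5=50, Q→A 7·25=175, R→A 6·10=60, S→A 10·14=140, T→A 10·8=80, U→A 10·17=170. Service 675; fixed 153; total 828.
{A, B, C}: P→C 9·5=45, Q→B 2·25=50, R→A 6·10=60, S→C 6·14=84, T→C 4·8=32, U→B 9·17=153. Service 424; fixed 762; total 1186.
No other subset beats 710.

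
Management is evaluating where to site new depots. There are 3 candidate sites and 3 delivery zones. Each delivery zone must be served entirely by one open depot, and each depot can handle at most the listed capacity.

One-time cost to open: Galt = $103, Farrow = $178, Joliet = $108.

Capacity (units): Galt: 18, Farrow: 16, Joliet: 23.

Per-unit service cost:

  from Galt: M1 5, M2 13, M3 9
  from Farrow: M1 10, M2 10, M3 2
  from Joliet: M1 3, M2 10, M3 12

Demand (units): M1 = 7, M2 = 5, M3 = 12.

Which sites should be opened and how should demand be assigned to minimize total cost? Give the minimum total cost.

Minimum total cost: 381

Open {Farrow, Joliet}: M1→Joliet 3·7=21, M2→Joliet 10·5=50, M3→Farrow 2·12=24.
Loads: Farrow carries 12/16, Joliet carries 12/23. Service 95; fixed 286; total 381.
Next best feasible plan costs 390.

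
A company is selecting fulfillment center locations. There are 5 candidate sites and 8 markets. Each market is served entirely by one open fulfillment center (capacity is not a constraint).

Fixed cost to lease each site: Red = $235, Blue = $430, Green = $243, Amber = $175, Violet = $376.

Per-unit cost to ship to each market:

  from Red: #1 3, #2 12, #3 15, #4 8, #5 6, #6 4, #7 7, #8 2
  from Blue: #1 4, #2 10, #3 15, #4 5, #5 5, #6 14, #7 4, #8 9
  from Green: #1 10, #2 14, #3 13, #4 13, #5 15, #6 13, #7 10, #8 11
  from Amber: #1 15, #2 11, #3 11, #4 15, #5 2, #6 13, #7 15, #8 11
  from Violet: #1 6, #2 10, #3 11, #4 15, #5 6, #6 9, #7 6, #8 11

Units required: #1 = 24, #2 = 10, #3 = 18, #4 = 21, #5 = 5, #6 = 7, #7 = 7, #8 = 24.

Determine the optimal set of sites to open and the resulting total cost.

For any fixed open set, each market goes to its cheapest open site; total = fixed + service.
{Red}: #1→Red 3·24=72, #2→Red 12·10=120, #3→Red 15·18=270, #4→Red 8·21=168, #5→Red 6·5=30, #6→Red 4·7=28, #7→Red 7·7=49, #8→Red 2·24=48. Service 785; fixed 235; total 1020.
{Red, Amber}: #1→Red 3·24=72, #2→Amber 11·10=110, #3→Amber 11·18=198, #4→Red 8·21=168, #5→Amber 2·5=10, #6→Red 4·7=28, #7→Red 7·7=49, #8→Red 2·24=48. Service 683; fixed 410; total 1093.
{Red, Green}: service 749 + fixed 478 = 1227
{Red, Blue, Green, Amber, Violet}: service 589 + fixed 1459 = 2048
No other subset beats 1020.

Open Red only; minimum total cost 1020.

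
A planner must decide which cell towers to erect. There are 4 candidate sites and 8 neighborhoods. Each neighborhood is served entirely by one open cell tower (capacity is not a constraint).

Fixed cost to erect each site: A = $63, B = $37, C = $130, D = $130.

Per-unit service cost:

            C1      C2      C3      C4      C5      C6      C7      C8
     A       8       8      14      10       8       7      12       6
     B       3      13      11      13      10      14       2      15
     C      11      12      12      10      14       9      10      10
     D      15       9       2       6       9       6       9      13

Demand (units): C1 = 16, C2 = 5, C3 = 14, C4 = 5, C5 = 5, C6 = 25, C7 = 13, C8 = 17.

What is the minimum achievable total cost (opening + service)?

For any fixed open set, each neighborhood goes to its cheapest open site; total = fixed + service.
{A, B, D}: C1→B 3·16=48, C2→A 8·5=40, C3→D 2·14=28, C4→D 6·5=30, C5→A 8·5=40, C6→D 6·25=150, C7→B 2·13=26, C8→A 6·17=102. Service 464; fixed 230; total 694.
{A, B}: C1→B 3·16=48, C2→A 8·5=40, C3→B 11·14=154, C4→A 10·5=50, C5→A 8·5=40, C6→A 7·25=175, C7→B 2·13=26, C8→A 6·17=102. Service 635; fixed 100; total 735.
{B, D}: C1→B 3·16=48, C2→D 9·5=45, C3→D 2·14=28, C4→D 6·5=30, C5→D 9·5=45, C6→D 6·25=150, C7→B 2·13=26, C8→D 13·17=221. Service 593; fixed 167; total 760.
{A, B, C, D}: service 464 + fixed 360 = 824
No other subset beats 694.

Minimum total cost: 694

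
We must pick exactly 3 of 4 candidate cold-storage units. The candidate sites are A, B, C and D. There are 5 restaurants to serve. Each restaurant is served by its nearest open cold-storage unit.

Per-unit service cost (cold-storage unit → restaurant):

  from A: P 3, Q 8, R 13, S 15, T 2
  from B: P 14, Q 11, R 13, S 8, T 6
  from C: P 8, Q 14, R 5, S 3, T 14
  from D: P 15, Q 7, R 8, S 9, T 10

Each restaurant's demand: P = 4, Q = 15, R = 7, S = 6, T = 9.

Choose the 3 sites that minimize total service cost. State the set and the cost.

Choose A, C and D; total service cost 188.

With exactly 3 open, each restaurant uses its cheapest among the chosen.
{A, C, D}: P→A 3·4=12, Q→D 7·15=105, R→C 5·7=35, S→C 3·6=18, T→A 2·9=18. Service cost 188.
{A, B, C}: service cost 203
{A, B, D}: service cost 239
Among all 4 size-3 choices, {A, C, D} is lowest.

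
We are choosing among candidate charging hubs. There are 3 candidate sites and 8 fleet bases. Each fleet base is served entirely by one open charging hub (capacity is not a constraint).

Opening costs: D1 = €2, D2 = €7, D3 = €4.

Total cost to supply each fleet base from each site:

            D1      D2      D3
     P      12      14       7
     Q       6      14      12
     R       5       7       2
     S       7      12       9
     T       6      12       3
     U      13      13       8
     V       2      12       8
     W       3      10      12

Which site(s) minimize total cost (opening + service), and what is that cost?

Open D1 and D3; minimum total cost 44.

For any fixed open set, each fleet base goes to its cheapest open site; total = fixed + service.
{D1, D3}: P→D3 7, Q→D1 6, R→D3 2, S→D1 7, T→D3 3, U→D3 8, V→D1 2, W→D1 3. Service 38; fixed 6; total 44.
{D1, D2, D3}: service 38 + fixed 13 = 51
{D1}: service 54 + fixed 2 = 56
No other subset beats 44.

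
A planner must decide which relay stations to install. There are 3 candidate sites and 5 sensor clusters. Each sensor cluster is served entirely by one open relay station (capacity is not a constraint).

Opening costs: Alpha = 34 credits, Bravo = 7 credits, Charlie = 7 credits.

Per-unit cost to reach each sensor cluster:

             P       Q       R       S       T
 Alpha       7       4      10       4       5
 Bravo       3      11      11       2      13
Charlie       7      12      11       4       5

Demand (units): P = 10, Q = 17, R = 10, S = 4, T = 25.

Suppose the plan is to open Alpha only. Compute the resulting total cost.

Total cost: 413

Each sensor cluster is assigned to its cheapest site among the open ones.
{Alpha}: P→Alpha 7·10=70, Q→Alpha 4·17=68, R→Alpha 10·10=100, S→Alpha 4·4=16, T→Alpha 5·25=125. Service 379; fixed 34; total 413.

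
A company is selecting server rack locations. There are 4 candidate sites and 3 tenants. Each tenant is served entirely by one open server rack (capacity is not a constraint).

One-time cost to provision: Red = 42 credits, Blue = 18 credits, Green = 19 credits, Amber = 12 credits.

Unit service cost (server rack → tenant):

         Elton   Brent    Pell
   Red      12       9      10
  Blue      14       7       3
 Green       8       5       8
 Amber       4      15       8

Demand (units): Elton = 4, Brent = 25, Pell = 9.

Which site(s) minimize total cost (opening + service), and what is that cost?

For any fixed open set, each tenant goes to its cheapest open site; total = fixed + service.
{Blue, Green, Amber}: Elton→Amber 4·4=16, Brent→Green 5·25=125, Pell→Blue 3·9=27. Service 168; fixed 49; total 217.
{Blue, Green}: service 184 + fixed 37 = 221
{Green, Amber}: service 213 + fixed 31 = 244
{Red, Blue, Green, Amber}: service 168 + fixed 91 = 259
(All 15 nonempty subsets were checked; Blue, Green and Amber is lowest.)

Open Blue, Green and Amber; minimum total cost 217.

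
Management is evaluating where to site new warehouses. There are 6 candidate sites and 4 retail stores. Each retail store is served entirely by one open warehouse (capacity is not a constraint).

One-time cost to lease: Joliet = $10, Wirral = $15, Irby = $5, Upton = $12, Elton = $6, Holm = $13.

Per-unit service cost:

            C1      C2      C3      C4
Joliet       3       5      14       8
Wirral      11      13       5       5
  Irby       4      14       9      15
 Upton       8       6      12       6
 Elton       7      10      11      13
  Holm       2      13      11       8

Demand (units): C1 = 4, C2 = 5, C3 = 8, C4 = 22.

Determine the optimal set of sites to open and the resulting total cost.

Open Joliet and Wirral; minimum total cost 212.

For any fixed open set, each retail store goes to its cheapest open site; total = fixed + service.
{Joliet, Wirral}: C1→Joliet 3·4=12, C2→Joliet 5·5=25, C3→Wirral 5·8=40, C4→Wirral 5·22=110. Service 187; fixed 25; total 212.
{Joliet, Wirral, Irby}: service 187 + fixed 30 = 217
{Joliet, Wirral, Elton}: C1→Joliet 3·4=12, C2→Joliet 5·5=25, C3→Wirral 5·8=40, C4→Wirral 5·22=110. Service 187; fixed 31; total 218.
{Joliet, Wirral, Irby, Upton, Elton, Holm}: C1→Holm 2·4=8, C2→Joliet 5·5=25, C3→Wirral 5·8=40, C4→Wirral 5·22=110. Service 183; fixed 61; total 244.
No other subset beats 212.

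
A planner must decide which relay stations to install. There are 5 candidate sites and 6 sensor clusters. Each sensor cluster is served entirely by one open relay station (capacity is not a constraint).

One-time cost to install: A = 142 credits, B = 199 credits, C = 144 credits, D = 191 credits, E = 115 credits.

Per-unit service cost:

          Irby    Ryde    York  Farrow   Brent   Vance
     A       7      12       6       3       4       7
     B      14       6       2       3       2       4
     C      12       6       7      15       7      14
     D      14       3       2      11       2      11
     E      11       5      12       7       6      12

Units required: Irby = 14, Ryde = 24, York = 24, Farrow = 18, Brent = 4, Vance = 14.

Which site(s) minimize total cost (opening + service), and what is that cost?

For any fixed open set, each sensor cluster goes to its cheapest open site; total = fixed + service.
{B}: Irby→B 14·14=196, Ryde→B 6·24=144, York→B 2·24=48, Farrow→B 3·18=54, Brent→B 2·4=8, Vance→B 4·14=56. Service 506; fixed 199; total 705.
{A, D}: Irby→A 7·14=98, Ryde→D 3·24=72, York→D 2·24=48, Farrow→A 3·18=54, Brent→D 2·4=8, Vance→A 7·14=98. Service 378; fixed 333; total 711.
{A, B}: service 408 + fixed 341 = 749
{A, B, C, D, E}: service 336 + fixed 791 = 1127
No other subset beats 705.

Open B only; minimum total cost 705.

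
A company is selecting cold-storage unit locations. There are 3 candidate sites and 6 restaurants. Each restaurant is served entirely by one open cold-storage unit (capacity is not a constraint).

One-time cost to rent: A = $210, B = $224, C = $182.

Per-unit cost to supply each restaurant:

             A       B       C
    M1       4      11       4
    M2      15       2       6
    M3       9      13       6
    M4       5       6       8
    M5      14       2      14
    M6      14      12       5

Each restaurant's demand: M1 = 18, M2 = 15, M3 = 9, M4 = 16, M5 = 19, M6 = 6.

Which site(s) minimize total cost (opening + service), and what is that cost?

For any fixed open set, each restaurant goes to its cheapest open site; total = fixed + service.
{B, C}: M1→C 4·18=72, M2→B 2·15=30, M3→C 6·9=54, M4→B 6·16=96, M5→B 2·19=38, M6→C 5·6=30. Service 320; fixed 406; total 726.
{B}: service 551 + fixed 224 = 775
{A, B}: service 373 + fixed 434 = 807
{A, B, C}: M1→A 4·18=72, M2→B 2·15=30, M3→C 6·9=54, M4→A 5·16=80, M5→B 2·19=38, M6→C 5·6=30. Service 304; fixed 616; total 920.
No other subset beats 726.

Open B and C; minimum total cost 726.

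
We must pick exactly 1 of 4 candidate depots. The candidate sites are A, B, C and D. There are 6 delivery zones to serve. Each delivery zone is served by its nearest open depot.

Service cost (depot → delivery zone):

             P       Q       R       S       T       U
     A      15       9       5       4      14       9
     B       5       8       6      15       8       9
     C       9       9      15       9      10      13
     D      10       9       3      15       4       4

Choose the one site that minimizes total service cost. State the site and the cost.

Choose D only; total service cost 45.

With exactly 1 open, each delivery zone uses its cheapest among the chosen.
{D}: P→D 10, Q→D 9, R→D 3, S→D 15, T→D 4, U→D 4. Service cost 45.
{B}: service cost 51
{A}: service cost 56
Among all 4 size-1 choices, {D} is lowest.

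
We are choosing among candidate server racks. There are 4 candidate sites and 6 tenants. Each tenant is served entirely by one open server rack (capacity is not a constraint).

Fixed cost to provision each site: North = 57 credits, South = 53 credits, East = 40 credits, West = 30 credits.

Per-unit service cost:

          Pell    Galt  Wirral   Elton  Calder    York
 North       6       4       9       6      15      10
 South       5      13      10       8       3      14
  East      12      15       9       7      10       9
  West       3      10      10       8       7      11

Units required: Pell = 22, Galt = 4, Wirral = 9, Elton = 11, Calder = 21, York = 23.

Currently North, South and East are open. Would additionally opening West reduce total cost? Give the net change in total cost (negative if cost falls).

Current service cost with {North, South, East}: 543.
Adding West: each tenant re-picks its cheapest; new service cost 499, saving 44.
Extra fixed cost: 30. Net change = 30 − 44 = -14.
(Totals: 693 → 679.)

Yes — net change −14 (cost falls by 14).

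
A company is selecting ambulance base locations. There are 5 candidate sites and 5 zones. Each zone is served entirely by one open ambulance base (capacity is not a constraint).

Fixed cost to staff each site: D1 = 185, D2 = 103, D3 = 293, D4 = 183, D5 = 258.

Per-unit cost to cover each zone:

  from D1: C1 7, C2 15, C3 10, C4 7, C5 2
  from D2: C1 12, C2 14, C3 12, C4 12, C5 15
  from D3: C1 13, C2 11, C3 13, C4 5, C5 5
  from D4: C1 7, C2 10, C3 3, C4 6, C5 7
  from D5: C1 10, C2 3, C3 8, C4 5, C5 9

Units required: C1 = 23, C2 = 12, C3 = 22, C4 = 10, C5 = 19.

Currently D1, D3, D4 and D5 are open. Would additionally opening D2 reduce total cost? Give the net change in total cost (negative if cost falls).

Current service cost with {D1, D3, D4, D5}: 351.
Adding D2: each zone re-picks its cheapest; new service cost 351, saving 0.
Extra fixed cost: 103. Net change = 103 − 0 = 103.
(Totals: 1270 → 1373.)

No — net change +103 (cost rises by 103).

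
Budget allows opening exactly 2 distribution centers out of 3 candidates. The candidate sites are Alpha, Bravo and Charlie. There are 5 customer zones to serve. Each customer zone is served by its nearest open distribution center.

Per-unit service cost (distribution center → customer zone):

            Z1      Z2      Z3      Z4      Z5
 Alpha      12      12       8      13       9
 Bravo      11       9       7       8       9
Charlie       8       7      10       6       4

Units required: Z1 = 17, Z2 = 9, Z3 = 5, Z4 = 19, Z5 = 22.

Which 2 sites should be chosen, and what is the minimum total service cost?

With exactly 2 open, each customer zone uses its cheapest among the chosen.
{Bravo, Charlie}: Z1→Charlie 8·17=136, Z2→Charlie 7·9=63, Z3→Bravo 7·5=35, Z4→Charlie 6·19=114, Z5→Charlie 4·22=88. Service cost 436.
{Alpha, Charlie}: service cost 441
{Alpha, Bravo}: service cost 653
Among all 3 size-2 choices, {Bravo, Charlie} is lowest.

Choose Bravo and Charlie; total service cost 436.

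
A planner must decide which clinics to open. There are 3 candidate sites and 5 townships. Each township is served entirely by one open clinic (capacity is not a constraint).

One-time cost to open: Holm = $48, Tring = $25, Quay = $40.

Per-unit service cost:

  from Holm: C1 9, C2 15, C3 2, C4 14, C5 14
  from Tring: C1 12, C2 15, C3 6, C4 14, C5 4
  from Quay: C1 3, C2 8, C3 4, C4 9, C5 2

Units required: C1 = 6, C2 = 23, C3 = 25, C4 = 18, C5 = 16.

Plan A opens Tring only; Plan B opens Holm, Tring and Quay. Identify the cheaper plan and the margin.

Plan B is cheaper by 349.

Plan A: {Tring}: C1→Tring 12·6=72, C2→Tring 15·23=345, C3→Tring 6·25=150, C4→Tring 14·18=252, C5→Tring 4·16=64. Service 883; fixed 25; total 908.
Plan B: {Holm, Tring, Quay}: C1→Quay 3·6=18, C2→Quay 8·23=184, C3→Holm 2·25=50, C4→Quay 9·18=162, C5→Quay 2·16=32. Service 446; fixed 113; total 559.
Difference: |908 − 559| = 349.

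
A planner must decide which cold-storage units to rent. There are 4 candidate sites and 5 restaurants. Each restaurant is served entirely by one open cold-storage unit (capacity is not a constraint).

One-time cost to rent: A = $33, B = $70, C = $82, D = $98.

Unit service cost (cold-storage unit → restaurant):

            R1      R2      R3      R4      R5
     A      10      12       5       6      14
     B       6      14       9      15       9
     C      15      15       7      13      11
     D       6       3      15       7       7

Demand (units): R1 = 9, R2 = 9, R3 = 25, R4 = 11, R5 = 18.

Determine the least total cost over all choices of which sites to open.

Minimum total cost: 529

For any fixed open set, each restaurant goes to its cheapest open site; total = fixed + service.
{A, D}: R1→D 6·9=54, R2→D 3·9=27, R3→A 5·25=125, R4→A 6·11=66, R5→D 7·18=126. Service 398; fixed 131; total 529.
{A, B, D}: service 398 + fixed 201 = 599
{A, C, D}: service 398 + fixed 213 = 611
{A, B, C, D}: R1→B 6·9=54, R2→D 3·9=27, R3→A 5·25=125, R4→A 6·11=66, R5→D 7·18=126. Service 398; fixed 283; total 681.
(All 15 nonempty subsets were checked; A and D is lowest.)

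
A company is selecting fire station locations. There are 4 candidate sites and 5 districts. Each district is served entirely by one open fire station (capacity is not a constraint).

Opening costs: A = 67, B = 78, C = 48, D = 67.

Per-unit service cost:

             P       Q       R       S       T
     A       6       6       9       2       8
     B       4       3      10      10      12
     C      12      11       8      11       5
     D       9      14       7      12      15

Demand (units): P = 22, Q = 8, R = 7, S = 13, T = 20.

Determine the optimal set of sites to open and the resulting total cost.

Open A and C; minimum total cost 477.

For any fixed open set, each district goes to its cheapest open site; total = fixed + service.
{A, C}: P→A 6·22=132, Q→A 6·8=48, R→C 8·7=56, S→A 2·13=26, T→C 5·20=100. Service 362; fixed 115; total 477.
{A, B, C}: service 294 + fixed 193 = 487
{A}: P→A 6·22=132, Q→A 6·8=48, R→A 9·7=63, S→A 2·13=26, T→A 8·20=160. Service 429; fixed 67; total 496.
{A, B, C, D}: service 287 + fixed 260 = 547
No other subset beats 477.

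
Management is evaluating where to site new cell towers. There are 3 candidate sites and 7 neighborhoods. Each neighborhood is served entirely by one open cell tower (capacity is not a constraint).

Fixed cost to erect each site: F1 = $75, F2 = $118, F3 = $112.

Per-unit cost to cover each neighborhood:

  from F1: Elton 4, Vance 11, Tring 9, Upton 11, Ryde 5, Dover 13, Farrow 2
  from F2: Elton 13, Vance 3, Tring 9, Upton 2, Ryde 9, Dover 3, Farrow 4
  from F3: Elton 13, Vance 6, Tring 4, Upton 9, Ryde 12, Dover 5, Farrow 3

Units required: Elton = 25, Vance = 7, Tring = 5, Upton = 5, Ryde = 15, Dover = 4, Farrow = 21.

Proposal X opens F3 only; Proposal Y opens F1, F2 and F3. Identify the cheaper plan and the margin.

Proposal Y is cheaper by 222.

Proposal X: {F3}: Elton→F3 13·25=325, Vance→F3 6·7=42, Tring→F3 4·5=20, Upton→F3 9·5=45, Ryde→F3 12·15=180, Dover→F3 5·4=20, Farrow→F3 3·21=63. Service 695; fixed 112; total 807.
Proposal Y: {F1, F2, F3}: Elton→F1 4·25=100, Vance→F2 3·7=21, Tring→F3 4·5=20, Upton→F2 2·5=10, Ryde→F1 5·15=75, Dover→F2 3·4=12, Farrow→F1 2·21=42. Service 280; fixed 305; total 585.
Difference: |807 − 585| = 222.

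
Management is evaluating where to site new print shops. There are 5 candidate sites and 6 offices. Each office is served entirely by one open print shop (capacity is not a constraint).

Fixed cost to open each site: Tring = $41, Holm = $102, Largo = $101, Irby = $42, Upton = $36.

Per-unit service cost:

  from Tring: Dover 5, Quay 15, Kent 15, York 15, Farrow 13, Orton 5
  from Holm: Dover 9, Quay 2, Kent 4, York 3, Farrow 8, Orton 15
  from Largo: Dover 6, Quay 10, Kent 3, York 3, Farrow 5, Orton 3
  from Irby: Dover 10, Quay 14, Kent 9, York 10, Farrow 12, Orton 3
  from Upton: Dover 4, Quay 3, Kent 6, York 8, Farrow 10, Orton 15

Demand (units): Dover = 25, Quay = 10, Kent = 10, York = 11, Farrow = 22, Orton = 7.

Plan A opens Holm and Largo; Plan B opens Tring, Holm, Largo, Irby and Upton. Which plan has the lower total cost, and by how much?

Plan A is cheaper by 69.

Plan A: {Holm, Largo}: Dover→Largo 6·25=150, Quay→Holm 2·10=20, Kent→Largo 3·10=30, York→Holm 3·11=33, Farrow→Largo 5·22=110, Orton→Largo 3·7=21. Service 364; fixed 203; total 567.
Plan B: {Tring, Holm, Largo, Irby, Upton}: Dover→Upton 4·25=100, Quay→Holm 2·10=20, Kent→Largo 3·10=30, York→Holm 3·11=33, Farrow→Largo 5·22=110, Orton→Largo 3·7=21. Service 314; fixed 322; total 636.
Difference: |567 − 636| = 69.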